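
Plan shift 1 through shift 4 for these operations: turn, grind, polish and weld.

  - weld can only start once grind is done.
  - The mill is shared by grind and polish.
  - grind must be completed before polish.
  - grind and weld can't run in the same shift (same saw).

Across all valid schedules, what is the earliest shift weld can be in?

Precedence pushes weld to at least shift 2.
weld at shift 2 is achievable: weld=shift 2; polish=shift 2; turn=shift 1; grind=shift 1.

shift 2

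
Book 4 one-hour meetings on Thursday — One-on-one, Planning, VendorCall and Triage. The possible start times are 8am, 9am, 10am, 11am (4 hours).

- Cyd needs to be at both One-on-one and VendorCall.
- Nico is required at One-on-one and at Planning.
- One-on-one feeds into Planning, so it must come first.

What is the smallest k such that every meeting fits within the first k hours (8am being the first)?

2

The precedence chain requires at least 2 distinct hours.
2 works (last occupied hour: 9am): for example VendorCall=9am, Planning=9am, Triage=8am, One-on-one=8am.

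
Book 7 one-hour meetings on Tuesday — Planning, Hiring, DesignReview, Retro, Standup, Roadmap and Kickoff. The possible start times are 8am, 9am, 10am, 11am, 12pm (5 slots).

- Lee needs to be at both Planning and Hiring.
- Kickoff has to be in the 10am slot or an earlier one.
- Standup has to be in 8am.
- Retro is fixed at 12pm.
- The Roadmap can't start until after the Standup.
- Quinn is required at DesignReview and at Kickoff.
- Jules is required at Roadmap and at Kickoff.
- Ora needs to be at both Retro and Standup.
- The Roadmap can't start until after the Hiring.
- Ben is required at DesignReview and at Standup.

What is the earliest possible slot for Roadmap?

Precedence pushes Roadmap to at least 9am.
Roadmap at 9am is achievable: Retro in 12pm, Roadmap in 9am, DesignReview in 9am, Standup in 8am, Hiring in 8am, Planning in 9am, Kickoff in 8am.

9am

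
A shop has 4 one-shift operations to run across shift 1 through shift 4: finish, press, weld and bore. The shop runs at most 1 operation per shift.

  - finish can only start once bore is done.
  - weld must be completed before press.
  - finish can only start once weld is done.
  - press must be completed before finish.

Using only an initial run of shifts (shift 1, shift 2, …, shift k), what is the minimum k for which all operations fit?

The precedence chain requires at least 3 distinct shifts.
With at most 1 per shift and 4 operations, at least 4 shifts are needed.
4 works (last occupied shift: shift 4): for example weld -> shift 1, press -> shift 2, finish -> shift 4, bore -> shift 3.

4 shifts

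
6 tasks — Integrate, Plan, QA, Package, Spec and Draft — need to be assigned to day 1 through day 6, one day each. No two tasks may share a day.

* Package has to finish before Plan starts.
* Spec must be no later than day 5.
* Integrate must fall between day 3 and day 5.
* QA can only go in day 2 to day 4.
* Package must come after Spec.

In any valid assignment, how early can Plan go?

day 3

Precedence pushes Plan to at least day 3.
Plan at day 3 is achievable: Integrate in day 5; Spec in day 1; QA in day 4; Draft in day 6; Package in day 2; Plan in day 3.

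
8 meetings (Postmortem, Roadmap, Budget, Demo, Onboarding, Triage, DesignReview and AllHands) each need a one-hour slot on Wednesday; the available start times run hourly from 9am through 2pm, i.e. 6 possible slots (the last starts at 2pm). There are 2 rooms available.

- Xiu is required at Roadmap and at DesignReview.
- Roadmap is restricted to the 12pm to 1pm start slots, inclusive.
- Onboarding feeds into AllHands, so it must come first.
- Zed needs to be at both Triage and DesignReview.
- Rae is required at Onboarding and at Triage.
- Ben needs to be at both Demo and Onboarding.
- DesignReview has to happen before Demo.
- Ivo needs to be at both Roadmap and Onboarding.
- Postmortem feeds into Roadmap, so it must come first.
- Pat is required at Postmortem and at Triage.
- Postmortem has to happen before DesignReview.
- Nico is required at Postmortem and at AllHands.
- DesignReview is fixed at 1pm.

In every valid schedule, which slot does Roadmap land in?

Roadmap's window is 12pm–1pm.
DesignReview is fixed at 1pm, and Roadmap can't share a slot with DesignReview.
So Roadmap must be 12pm.

12pm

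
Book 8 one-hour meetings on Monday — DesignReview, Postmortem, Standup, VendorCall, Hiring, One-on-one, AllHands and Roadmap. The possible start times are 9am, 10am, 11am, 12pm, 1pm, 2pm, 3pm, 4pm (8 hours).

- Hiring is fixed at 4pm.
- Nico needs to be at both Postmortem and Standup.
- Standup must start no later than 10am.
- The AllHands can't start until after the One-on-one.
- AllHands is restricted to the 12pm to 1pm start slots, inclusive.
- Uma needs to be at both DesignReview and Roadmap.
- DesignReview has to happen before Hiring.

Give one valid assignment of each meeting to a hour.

Roadmap in 10am, One-on-one in 9am, VendorCall in 9am, AllHands in 12pm, Hiring in 4pm, DesignReview in 9am, Postmortem in 10am, Standup in 9am

Checking: One-on-one(9am) before AllHands(12pm); DesignReview(9am) before Hiring(4pm); DesignReview(9am) != Roadmap(10am); Postmortem(10am) != Standup(9am); Hiring=4pm in [4pm,4pm]; AllHands=12pm in [12pm,1pm]; Standup=9am in [9am,10am].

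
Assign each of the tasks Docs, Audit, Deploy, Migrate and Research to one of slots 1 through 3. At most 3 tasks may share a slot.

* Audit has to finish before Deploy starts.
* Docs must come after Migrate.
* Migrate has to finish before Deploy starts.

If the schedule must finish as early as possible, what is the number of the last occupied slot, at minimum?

slot 2

The precedence chain requires at least 2 distinct slots.
With at most 3 per slot and 5 tasks, at least 2 slots are needed.
2 works (last occupied slot: 2): for example Deploy -> 2; Migrate -> 1; Research -> 1; Audit -> 1; Docs -> 2.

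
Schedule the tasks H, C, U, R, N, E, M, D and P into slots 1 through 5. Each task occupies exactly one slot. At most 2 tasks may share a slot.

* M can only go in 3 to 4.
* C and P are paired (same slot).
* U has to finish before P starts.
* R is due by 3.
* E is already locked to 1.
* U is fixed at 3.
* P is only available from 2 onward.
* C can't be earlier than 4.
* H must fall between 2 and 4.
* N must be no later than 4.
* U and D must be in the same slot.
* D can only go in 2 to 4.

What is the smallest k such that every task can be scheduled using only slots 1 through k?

The precedence chain requires at least 2 distinct slots.
With at most 2 per slot and 9 tasks, at least 5 slots are needed.
C can't be placed before 4, so the schedule must run through at least slot 4.
5 works (last occupied slot: 5): for example N=2; U=3; E=1; P=5; R=1; D=3; C=5; M=4; H=2.

5 slots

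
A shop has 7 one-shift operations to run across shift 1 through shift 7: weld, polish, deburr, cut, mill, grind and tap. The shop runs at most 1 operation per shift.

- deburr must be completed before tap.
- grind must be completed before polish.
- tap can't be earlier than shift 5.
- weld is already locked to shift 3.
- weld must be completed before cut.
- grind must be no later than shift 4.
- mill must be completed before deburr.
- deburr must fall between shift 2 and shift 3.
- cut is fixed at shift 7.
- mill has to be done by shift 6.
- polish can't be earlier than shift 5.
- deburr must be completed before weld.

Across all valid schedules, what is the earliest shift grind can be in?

Grind's own window allows nothing later than shift 4.
grind at shift 4 is achievable: polish -> shift 5; deburr -> shift 2; weld -> shift 3; mill -> shift 1; cut -> shift 7; tap -> shift 6; grind -> shift 4.
Nothing earlier works — the capacity limit rule out every shift before shift 4.

shift 4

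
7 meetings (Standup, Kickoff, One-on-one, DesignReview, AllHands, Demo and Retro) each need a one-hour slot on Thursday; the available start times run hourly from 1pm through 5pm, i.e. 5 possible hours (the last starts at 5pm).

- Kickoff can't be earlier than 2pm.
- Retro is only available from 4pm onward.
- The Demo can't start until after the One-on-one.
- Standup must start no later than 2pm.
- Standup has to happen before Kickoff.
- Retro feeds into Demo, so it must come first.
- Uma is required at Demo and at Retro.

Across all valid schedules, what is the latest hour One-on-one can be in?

4pm

Downstream work caps One-on-one at 4pm.
One-on-one at 4pm is achievable: Demo -> 5pm; Standup -> 1pm; DesignReview -> 1pm; Kickoff -> 2pm; One-on-one -> 4pm; AllHands -> 1pm; Retro -> 4pm.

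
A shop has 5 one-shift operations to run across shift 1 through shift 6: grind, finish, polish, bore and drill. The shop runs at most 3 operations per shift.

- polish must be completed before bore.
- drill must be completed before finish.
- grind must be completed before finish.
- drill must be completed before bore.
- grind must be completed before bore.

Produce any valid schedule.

finish -> shift 2, bore -> shift 2, polish -> shift 1, drill -> shift 1, grind -> shift 1

Checking: drill(shift 1) before bore(shift 2); grind(shift 1) before finish(shift 2); grind(shift 1) before bore(shift 2); drill(shift 1) before finish(shift 2); polish(shift 1) before bore(shift 2); max 3 per shift (cap 3).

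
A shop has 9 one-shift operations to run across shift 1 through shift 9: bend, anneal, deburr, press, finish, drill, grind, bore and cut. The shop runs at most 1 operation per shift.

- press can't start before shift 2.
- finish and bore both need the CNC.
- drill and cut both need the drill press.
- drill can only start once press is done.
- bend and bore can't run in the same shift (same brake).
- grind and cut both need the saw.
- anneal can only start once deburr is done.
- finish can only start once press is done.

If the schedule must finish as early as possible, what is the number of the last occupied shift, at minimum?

The precedence chain requires at least 2 distinct shifts.
With at most 1 per shift and 9 operations, at least 9 shifts are needed.
Propagating the time windows through the other constraints, finish can't land before shift 3, so the schedule must run through at least shift 3.
9 works (last occupied shift: shift 9): for example anneal=shift 3; finish=shift 4; bend=shift 6; bore=shift 8; grind=shift 7; drill=shift 5; cut=shift 9; press=shift 2; deburr=shift 1.

9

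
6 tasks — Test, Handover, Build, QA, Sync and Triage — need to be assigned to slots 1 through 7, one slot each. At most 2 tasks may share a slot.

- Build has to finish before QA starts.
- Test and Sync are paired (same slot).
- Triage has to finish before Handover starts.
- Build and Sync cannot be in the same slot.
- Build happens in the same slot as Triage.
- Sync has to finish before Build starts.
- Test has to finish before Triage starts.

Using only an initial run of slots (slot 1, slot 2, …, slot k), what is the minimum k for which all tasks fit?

3

The precedence chain requires at least 3 distinct slots.
With at most 2 per slot and 6 tasks, at least 3 slots are needed.
3 works (last occupied slot: 3): for example Build in 2, Handover in 3, QA in 3, Sync in 1, Test in 1, Triage in 2.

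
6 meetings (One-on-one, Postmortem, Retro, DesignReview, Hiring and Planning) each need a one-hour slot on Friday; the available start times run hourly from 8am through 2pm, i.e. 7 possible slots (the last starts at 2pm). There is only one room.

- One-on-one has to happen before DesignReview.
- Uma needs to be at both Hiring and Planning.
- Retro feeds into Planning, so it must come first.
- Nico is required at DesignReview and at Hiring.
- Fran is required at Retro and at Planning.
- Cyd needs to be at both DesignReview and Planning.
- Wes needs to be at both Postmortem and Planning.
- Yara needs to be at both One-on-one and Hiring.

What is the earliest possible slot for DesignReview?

9am

Precedence pushes DesignReview to at least 9am.
DesignReview at 9am is achievable: Hiring in 1pm, Retro in 10am, Planning in 11am, One-on-one in 8am, DesignReview in 9am, Postmortem in 12pm.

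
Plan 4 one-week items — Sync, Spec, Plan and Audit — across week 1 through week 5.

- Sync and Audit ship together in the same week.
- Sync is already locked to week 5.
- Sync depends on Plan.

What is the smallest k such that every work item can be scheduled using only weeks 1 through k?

The precedence chain requires at least 2 distinct weeks.
Sync can't be placed before week 5, so the schedule must run through at least week 5.
5 works (last occupied week: week 5): for example Sync=week 5; Plan=week 1; Audit=week 5; Spec=week 1.

5 weeks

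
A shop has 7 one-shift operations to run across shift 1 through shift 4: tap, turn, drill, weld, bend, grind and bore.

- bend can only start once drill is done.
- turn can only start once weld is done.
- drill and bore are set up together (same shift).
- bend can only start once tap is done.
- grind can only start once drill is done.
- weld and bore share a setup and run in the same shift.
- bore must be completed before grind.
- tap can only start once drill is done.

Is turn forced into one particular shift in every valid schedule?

turn can be shift 2 (e.g. drill in shift 1; bend in shift 3; tap in shift 2; bore in shift 1; weld in shift 1; grind in shift 2; turn in shift 2) or shift 3 (e.g. grind in shift 2; tap in shift 2; weld in shift 1; turn in shift 3; bend in shift 3; drill in shift 1; bore in shift 1).

No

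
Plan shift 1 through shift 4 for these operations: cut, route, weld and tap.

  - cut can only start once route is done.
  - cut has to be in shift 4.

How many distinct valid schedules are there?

48

Splitting on route: it can be shift 1 (16), shift 2 (16), shift 3 (16). Listing each branch's schedules as (cut, weld, tap) by shift number:
route=shift 1: (4,1,1) (4,1,2) (4,1,3) (4,1,4) (4,2,1) (4,2,2) (4,2,3) (4,2,4) (4,3,1) (4,3,2) (4,3,3) (4,3,4) (4,4,1) (4,4,2) (4,4,3) (4,4,4) — 16.
route=shift 2: (4,1,1) (4,1,2) (4,1,3) (4,1,4) (4,2,1) (4,2,2) (4,2,3) (4,2,4) (4,3,1) (4,3,2) (4,3,3) (4,3,4) (4,4,1) (4,4,2) (4,4,3) (4,4,4) — 16.
route=shift 3: (4,1,1) (4,1,2) (4,1,3) (4,1,4) (4,2,1) (4,2,2) (4,2,3) (4,2,4) (4,3,1) (4,3,2) (4,3,3) (4,3,4) (4,4,1) (4,4,2) (4,4,3) (4,4,4) — 16.
Summing: 16 + 16 + 16 = 48.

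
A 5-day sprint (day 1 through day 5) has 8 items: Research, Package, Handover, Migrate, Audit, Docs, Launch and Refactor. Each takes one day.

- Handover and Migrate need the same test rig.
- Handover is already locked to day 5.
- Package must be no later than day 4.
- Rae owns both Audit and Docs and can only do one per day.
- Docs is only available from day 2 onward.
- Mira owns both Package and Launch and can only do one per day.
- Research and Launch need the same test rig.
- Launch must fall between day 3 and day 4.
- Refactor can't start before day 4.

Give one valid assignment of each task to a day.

Package -> day 1; Migrate -> day 1; Launch -> day 3; Handover -> day 5; Audit -> day 1; Refactor -> day 4; Docs -> day 2; Research -> day 1

Checking: Research(day 1) != Launch(day 3); Handover(day 5) != Migrate(day 1); Audit(day 1) != Docs(day 2); Package(day 1) != Launch(day 3); Package=day 1 in [day 1,day 4]; Handover=day 5 in [day 5,day 5]; Refactor=day 4 in [day 4,day 5]; Docs=day 2 in [day 2,day 5]; Launch=day 3 in [day 3,day 4].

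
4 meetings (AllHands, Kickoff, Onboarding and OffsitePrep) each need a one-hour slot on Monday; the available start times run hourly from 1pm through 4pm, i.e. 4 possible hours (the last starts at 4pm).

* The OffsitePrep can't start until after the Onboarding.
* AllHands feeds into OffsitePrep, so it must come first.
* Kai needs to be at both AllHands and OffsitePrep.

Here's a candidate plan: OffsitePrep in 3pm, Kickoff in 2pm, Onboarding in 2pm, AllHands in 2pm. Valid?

Valid

The OffsitePrep can't start until after the Onboarding — holds.
AllHands feeds into OffsitePrep, so it must come first — holds.
Kai needs to be at both AllHands and OffsitePrep — holds.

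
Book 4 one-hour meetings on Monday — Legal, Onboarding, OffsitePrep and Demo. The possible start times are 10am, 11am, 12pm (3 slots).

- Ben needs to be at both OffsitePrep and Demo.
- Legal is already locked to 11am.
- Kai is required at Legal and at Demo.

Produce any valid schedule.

Legal in 11am, Demo in 12pm, Onboarding in 10am, OffsitePrep in 10am

Checking: OffsitePrep(10am) != Demo(12pm); Legal(11am) != Demo(12pm); Legal=11am in [11am,11am].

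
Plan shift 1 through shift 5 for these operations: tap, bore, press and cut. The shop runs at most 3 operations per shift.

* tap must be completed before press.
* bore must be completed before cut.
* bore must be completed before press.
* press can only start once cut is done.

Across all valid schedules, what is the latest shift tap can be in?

shift 4

Downstream work caps tap at shift 4.
tap at shift 4 is achievable: tap -> shift 4, press -> shift 5, cut -> shift 2, bore -> shift 1.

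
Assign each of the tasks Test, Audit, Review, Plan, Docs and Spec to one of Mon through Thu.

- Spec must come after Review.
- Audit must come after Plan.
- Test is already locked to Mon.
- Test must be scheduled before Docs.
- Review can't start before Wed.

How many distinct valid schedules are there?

18

Splitting on Audit: it can be Tue (3), Wed (6), Thu (9). Listing each branch's schedules as (Test, Review, Plan, Docs, Spec):
Audit=Tue: (Mon,Wed,Mon,Tue,Thu) (Mon,Wed,Mon,Wed,Thu) (Mon,Wed,Mon,Thu,Thu) — 3.
Audit=Wed: (Mon,Wed,Mon,Tue,Thu) (Mon,Wed,Mon,Wed,Thu) (Mon,Wed,Mon,Thu,Thu) (Mon,Wed,Tue,Tue,Thu) (Mon,Wed,Tue,Wed,Thu) (Mon,Wed,Tue,Thu,Thu) — 6.
Audit=Thu: (Mon,Wed,Mon,Tue,Thu) (Mon,Wed,Mon,Wed,Thu) (Mon,Wed,Mon,Thu,Thu) (Mon,Wed,Tue,Tue,Thu) (Mon,Wed,Tue,Wed,Thu) (Mon,Wed,Tue,Thu,Thu) (Mon,Wed,Wed,Tue,Thu) (Mon,Wed,Wed,Wed,Thu) (Mon,Wed,Wed,Thu,Thu) — 9.
Summing: 3 + 6 + 9 = 18.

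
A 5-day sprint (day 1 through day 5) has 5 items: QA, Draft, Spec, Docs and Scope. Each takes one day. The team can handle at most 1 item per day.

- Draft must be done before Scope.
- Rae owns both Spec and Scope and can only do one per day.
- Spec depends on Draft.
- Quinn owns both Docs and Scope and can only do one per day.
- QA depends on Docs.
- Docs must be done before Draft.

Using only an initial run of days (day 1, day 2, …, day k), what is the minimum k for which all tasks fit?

5 days

The precedence chain requires at least 3 distinct days.
With at most 1 per day and 5 tasks, at least 5 days are needed.
5 works (last occupied day: day 5): for example Draft -> day 2, QA -> day 3, Docs -> day 1, Scope -> day 5, Spec -> day 4.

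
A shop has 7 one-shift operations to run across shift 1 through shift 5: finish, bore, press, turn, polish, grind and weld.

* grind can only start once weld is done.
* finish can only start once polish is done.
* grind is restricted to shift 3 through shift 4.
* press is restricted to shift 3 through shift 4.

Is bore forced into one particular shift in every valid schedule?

No

bore can be shift 1 (e.g. turn=shift 1; finish=shift 2; bore=shift 1; press=shift 3; polish=shift 1; grind=shift 3; weld=shift 1) or shift 2 (e.g. press -> shift 3; finish -> shift 2; weld -> shift 1; bore -> shift 2; grind -> shift 3; turn -> shift 1; polish -> shift 1).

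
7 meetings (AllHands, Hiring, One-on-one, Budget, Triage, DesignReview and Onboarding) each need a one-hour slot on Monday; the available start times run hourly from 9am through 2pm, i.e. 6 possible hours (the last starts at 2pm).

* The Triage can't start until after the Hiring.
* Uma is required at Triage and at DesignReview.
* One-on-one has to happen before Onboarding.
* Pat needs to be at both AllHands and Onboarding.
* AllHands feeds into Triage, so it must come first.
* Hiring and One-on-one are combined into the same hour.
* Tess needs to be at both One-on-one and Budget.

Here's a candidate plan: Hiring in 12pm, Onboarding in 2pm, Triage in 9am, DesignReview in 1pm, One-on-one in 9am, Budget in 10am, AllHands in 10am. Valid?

No. The Triage can't start until after the Hiring is not satisfied.

Hiring and One-on-one are combined into the same hour — violated.
Pat needs to be at both AllHands and Onboarding — holds.
Tess needs to be at both One-on-one and Budget — holds.
The Triage can't start until after the Hiring — violated.
AllHands feeds into Triage, so it must come first — violated.
Uma is required at Triage and at DesignReview — holds.
One-on-one has to happen before Onboarding — holds.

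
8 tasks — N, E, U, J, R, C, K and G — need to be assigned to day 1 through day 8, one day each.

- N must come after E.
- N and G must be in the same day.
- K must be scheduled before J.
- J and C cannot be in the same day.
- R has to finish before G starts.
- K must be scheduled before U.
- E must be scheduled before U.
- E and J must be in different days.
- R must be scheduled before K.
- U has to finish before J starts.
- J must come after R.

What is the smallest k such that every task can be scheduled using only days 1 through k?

The precedence chain requires at least 4 distinct days.
4 works (last occupied day: day 4): for example E=day 1, C=day 1, R=day 1, U=day 3, N=day 2, K=day 2, J=day 4, G=day 2.

4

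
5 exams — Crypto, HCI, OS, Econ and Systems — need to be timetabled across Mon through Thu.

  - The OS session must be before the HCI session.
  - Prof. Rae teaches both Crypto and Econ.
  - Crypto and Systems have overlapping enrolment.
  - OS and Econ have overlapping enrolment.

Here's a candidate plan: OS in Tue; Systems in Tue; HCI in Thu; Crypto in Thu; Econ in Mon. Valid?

Prof. Rae teaches both Crypto and Econ — holds.
Crypto and Systems have overlapping enrolment — holds.
OS and Econ have overlapping enrolment — holds.
The OS session must be before the HCI session — holds.

Valid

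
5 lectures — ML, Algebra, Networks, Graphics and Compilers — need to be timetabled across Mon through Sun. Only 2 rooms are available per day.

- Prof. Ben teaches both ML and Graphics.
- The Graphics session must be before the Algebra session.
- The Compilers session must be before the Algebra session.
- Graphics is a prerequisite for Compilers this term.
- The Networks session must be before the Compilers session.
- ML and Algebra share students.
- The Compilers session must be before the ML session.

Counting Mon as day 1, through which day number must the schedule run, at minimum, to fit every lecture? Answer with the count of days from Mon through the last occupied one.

4

The precedence chain requires at least 3 distinct days.
With at most 2 per day and 5 lectures, at least 3 days are needed.
Could 3 days be enough, i.e. nothing placed later than Wed? No: Compilers must come after Graphics (at Mon or later) → {Tue, Wed}; Algebra must come after Compilers (at Tue or later) → {Wed}; Compilers must come before Algebra (at Wed or earlier) → {Tue}; ML must come after Compilers (at Tue or later) → {Wed}; Algebra can't share with ML (Wed) → nothing is left.
So 3 days is not enough.
4 works (last occupied day: Thu): for example Compilers=Tue; Algebra=Wed; Networks=Mon; ML=Thu; Graphics=Mon.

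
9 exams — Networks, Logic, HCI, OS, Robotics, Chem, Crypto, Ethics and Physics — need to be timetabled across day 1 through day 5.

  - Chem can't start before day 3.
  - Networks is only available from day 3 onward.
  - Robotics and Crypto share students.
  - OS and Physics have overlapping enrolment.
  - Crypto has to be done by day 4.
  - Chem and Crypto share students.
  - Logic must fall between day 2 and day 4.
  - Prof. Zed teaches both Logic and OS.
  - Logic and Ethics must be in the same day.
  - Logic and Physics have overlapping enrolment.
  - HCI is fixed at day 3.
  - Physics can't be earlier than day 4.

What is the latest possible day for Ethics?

Ethics must be in the same day as Logic, which can't be before day 2, so Ethics is at least day 2; Ethics must be in the same day as Logic, which can't be after day 4, so Ethics is at most day 4.
Ethics at day 4 is achievable: Physics in day 5, HCI in day 3, Networks in day 3, Ethics in day 4, OS in day 1, Robotics in day 2, Chem in day 3, Logic in day 4, Crypto in day 1.

day 4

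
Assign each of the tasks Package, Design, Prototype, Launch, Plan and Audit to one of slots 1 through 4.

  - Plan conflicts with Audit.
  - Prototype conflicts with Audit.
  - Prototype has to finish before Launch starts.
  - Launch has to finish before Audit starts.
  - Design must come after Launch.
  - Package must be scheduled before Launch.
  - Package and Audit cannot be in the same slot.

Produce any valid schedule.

Package=1; Prototype=1; Design=3; Plan=1; Audit=3; Launch=2

Checking: Launch(2) before Design(3); Prototype(1) before Launch(2); Package(1) before Launch(2); Launch(2) before Audit(3); Package(1) != Audit(3); Plan(1) != Audit(3); Prototype(1) != Audit(3).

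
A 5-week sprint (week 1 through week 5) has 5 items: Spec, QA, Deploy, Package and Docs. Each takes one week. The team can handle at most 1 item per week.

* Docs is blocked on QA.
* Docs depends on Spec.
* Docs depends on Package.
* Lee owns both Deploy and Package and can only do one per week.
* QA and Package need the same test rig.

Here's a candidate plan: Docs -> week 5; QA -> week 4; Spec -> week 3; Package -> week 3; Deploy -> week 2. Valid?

Invalid. The team can handle at most 1 item per week.

Docs depends on Spec — holds.
Lee owns both Deploy and Package and can only do one per week — holds.
The team can handle at most 1 item per week — violated.
Docs is blocked on QA — holds.
QA and Package need the same test rig — holds.
Docs depends on Package — holds.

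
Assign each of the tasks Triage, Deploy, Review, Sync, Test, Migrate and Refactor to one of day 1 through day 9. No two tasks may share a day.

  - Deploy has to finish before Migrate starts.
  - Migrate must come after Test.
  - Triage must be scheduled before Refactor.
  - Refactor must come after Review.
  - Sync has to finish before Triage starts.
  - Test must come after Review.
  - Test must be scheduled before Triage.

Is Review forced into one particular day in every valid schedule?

No

Review can be day 1 (e.g. Deploy=day 5, Refactor=day 7, Test=day 2, Review=day 1, Migrate=day 6, Triage=day 4, Sync=day 3) or day 2 (e.g. Sync=day 1, Test=day 3, Deploy=day 5, Refactor=day 7, Migrate=day 6, Review=day 2, Triage=day 4).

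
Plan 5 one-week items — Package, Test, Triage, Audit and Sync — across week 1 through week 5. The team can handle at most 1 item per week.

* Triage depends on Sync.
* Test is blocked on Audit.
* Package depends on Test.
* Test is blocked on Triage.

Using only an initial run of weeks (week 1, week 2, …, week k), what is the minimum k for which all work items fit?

5 weeks

The precedence chain requires at least 4 distinct weeks.
With at most 1 per week and 5 work items, at least 5 weeks are needed.
5 works (last occupied week: week 5): for example Triage in week 2, Test in week 4, Package in week 5, Audit in week 3, Sync in week 1.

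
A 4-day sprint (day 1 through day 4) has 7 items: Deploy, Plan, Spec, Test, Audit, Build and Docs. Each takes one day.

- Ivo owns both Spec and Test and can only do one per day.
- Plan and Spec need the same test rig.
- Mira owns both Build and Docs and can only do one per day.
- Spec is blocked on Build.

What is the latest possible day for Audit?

Audit at day 4 is achievable: Test in day 1, Plan in day 1, Audit in day 4, Spec in day 2, Deploy in day 1, Docs in day 2, Build in day 1.

day 4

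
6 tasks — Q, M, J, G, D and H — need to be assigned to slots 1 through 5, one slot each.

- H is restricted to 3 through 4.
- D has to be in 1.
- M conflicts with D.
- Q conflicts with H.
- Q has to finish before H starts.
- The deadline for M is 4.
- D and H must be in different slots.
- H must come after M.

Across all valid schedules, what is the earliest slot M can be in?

M's own window allows nothing later than 4; downstream work caps M at 3.
M at 2 is achievable: G -> 1, D -> 1, H -> 3, Q -> 1, M -> 2, J -> 1.
Nothing earlier works — the conflict constraints rule out every slot before 2.

2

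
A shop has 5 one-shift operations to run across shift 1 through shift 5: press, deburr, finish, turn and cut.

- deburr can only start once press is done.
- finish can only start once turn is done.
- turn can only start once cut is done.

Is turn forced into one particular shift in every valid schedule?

turn can be shift 2 (e.g. turn -> shift 2, finish -> shift 3, press -> shift 1, deburr -> shift 2, cut -> shift 1) or shift 3 (e.g. turn=shift 3; press=shift 1; finish=shift 4; deburr=shift 2; cut=shift 1).

No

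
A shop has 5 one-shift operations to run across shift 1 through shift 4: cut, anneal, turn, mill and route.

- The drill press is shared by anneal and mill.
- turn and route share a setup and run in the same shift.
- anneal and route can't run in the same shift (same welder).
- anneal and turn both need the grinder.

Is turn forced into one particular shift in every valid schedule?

turn can be shift 1 (e.g. mill=shift 1; cut=shift 1; route=shift 1; anneal=shift 2; turn=shift 1) or shift 2 (e.g. turn in shift 2; mill in shift 2; route in shift 2; anneal in shift 1; cut in shift 1).

No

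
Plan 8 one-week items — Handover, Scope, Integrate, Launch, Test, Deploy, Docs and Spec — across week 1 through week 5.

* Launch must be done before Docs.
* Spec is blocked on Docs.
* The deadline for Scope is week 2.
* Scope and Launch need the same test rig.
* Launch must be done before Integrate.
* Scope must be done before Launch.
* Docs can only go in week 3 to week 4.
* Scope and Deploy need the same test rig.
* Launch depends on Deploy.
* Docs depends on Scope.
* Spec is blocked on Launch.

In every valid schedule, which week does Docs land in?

week 4

Docs is available from week 3; Docs's own window allows nothing later than week 4.
So Docs is pinned to week 4.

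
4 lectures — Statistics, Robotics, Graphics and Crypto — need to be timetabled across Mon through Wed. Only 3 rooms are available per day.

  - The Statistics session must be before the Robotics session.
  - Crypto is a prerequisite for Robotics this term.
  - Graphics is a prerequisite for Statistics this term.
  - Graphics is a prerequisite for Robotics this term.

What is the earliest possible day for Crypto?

Downstream work caps Crypto at Tue.
Crypto at Mon is achievable: Graphics in Mon, Statistics in Tue, Robotics in Wed, Crypto in Mon.

Mon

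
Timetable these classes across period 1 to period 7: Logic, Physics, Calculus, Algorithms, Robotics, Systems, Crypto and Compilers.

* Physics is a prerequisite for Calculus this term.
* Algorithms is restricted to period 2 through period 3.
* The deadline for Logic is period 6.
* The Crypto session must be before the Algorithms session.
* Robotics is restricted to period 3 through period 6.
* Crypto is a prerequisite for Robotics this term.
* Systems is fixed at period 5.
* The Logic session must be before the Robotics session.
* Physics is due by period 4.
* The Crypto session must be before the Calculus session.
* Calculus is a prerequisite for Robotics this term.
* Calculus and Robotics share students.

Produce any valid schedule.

Algorithms=period 2, Systems=period 5, Calculus=period 2, Physics=period 1, Crypto=period 1, Logic=period 1, Compilers=period 1, Robotics=period 3

Checking: Crypto(period 1) before Robotics(period 3); Calculus(period 2) before Robotics(period 3); Logic(period 1) before Robotics(period 3); Physics(period 1) before Calculus(period 2); Crypto(period 1) before Calculus(period 2); Crypto(period 1) before Algorithms(period 2); Calculus(period 2) != Robotics(period 3); Robotics=period 3 in [period 3,period 6]; Systems=period 5 in [period 5,period 5]; Physics=period 1 in [period 1,period 4]; Logic=period 1 in [period 1,period 6]; Algorithms=period 2 in [period 2,period 3].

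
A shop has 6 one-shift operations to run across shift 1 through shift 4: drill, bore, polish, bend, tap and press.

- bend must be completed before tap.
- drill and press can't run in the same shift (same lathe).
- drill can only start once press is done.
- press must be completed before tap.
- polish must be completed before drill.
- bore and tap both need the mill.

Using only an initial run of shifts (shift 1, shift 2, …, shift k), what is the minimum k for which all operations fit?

The precedence chain requires at least 2 distinct shifts.
2 works (last occupied shift: shift 2): for example bore -> shift 1; drill -> shift 2; press -> shift 1; bend -> shift 1; tap -> shift 2; polish -> shift 1.

2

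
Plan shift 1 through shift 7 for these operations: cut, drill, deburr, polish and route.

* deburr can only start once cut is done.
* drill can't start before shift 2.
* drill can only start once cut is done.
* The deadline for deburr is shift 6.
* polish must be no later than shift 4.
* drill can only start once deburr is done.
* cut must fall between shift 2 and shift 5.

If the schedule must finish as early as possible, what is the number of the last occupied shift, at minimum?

4

The precedence chain requires at least 3 distinct shifts.
Propagating the time windows through the other constraints, drill can't land before shift 4, so the schedule must run through at least shift 4.
4 works (last occupied shift: shift 4): for example cut in shift 2; drill in shift 4; route in shift 1; deburr in shift 3; polish in shift 1.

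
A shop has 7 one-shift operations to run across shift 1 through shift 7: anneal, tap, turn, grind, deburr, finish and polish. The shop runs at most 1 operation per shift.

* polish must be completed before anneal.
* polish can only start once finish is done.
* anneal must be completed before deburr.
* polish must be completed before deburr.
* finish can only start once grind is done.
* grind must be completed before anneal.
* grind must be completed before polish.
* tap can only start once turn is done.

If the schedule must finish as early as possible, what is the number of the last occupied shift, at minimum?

7

The precedence chain requires at least 5 distinct shifts.
With at most 1 per shift and 7 operations, at least 7 shifts are needed.
7 works (last occupied shift: shift 7): for example grind in shift 1; tap in shift 7; anneal in shift 4; deburr in shift 5; polish in shift 3; turn in shift 6; finish in shift 2.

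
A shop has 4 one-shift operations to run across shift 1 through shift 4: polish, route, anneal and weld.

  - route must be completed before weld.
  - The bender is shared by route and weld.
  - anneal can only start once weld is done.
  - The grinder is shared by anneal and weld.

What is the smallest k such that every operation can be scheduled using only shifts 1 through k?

The precedence chain requires at least 3 distinct shifts.
3 works (last occupied shift: shift 3): for example anneal -> shift 3, polish -> shift 1, weld -> shift 2, route -> shift 1.

3 shifts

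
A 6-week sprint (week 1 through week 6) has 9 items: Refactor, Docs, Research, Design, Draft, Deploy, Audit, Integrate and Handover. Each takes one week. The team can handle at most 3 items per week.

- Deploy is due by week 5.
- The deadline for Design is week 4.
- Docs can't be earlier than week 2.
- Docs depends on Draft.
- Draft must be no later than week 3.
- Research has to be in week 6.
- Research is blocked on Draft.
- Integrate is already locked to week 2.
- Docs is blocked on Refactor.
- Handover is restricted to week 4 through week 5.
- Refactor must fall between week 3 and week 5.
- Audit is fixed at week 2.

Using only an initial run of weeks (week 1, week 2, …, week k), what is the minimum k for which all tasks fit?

The precedence chain requires at least 2 distinct weeks.
With at most 3 per week and 9 tasks, at least 3 weeks are needed.
Research can't be placed before week 6, so the schedule must run through at least week 6.
6 works (last occupied week: week 6): for example Draft=week 1, Docs=week 4, Deploy=week 1, Audit=week 2, Design=week 1, Refactor=week 3, Integrate=week 2, Research=week 6, Handover=week 4.

6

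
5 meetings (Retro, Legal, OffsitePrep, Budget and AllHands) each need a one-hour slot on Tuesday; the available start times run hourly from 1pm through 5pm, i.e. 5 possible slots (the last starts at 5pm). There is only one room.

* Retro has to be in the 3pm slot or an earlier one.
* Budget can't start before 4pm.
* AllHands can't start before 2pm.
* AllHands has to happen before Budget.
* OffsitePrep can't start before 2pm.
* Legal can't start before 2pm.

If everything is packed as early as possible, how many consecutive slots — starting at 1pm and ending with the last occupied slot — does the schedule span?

5

The precedence chain requires at least 2 distinct slots.
With at most 1 per slot and 5 meetings, at least 5 slots are needed.
Budget can't be placed before 4pm — that is slot 4 counting from 1pm — so the schedule must run through at least 4 slots.
5 works (last occupied slot: 5pm): for example Budget=4pm; OffsitePrep=5pm; Legal=3pm; Retro=1pm; AllHands=2pm.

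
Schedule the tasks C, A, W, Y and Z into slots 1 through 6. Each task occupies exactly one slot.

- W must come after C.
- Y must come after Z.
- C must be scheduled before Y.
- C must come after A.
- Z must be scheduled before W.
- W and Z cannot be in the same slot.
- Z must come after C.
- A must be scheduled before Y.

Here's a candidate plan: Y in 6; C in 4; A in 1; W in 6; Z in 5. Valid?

C must come after A — holds.
Z must come after C — holds.
C must be scheduled before Y — holds.
A must be scheduled before Y — holds.
W and Z cannot be in the same slot — holds.
W must come after C — holds.
Y must come after Z — holds.
Z must be scheduled before W — holds.

Valid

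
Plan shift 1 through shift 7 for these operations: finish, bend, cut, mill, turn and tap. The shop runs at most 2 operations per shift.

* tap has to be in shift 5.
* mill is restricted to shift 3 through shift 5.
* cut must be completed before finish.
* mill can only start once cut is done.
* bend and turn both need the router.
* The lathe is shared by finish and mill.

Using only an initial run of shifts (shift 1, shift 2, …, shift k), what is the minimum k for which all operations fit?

The precedence chain requires at least 2 distinct shifts.
With at most 2 per shift and 6 operations, at least 3 shifts are needed.
tap can't be placed before shift 5, so the schedule must run through at least shift 5.
5 works (last occupied shift: shift 5): for example finish -> shift 2; tap -> shift 5; turn -> shift 2; mill -> shift 3; cut -> shift 1; bend -> shift 1.

5 shifts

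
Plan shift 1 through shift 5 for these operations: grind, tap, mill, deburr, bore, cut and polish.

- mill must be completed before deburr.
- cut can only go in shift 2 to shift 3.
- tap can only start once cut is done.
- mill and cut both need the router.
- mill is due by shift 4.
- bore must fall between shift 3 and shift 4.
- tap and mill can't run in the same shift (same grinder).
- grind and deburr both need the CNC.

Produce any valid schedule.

bore=shift 3, polish=shift 1, tap=shift 3, grind=shift 1, deburr=shift 2, cut=shift 2, mill=shift 1

Checking: cut(shift 2) before tap(shift 3); mill(shift 1) before deburr(shift 2); tap(shift 3) != mill(shift 1); grind(shift 1) != deburr(shift 2); mill(shift 1) != cut(shift 2); cut=shift 2 in [shift 2,shift 3]; bore=shift 3 in [shift 3,shift 4]; mill=shift 1 in [shift 1,shift 4].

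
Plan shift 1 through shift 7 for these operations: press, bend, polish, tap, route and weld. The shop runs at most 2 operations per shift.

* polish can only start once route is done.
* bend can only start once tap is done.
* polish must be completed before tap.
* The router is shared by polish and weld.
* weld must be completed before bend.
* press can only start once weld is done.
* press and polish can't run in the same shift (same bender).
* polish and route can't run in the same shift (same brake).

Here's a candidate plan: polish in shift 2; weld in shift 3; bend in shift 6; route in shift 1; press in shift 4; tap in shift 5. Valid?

press can only start once weld is done — holds.
polish can only start once route is done — holds.
polish and route can't run in the same shift (same brake) — holds.
weld must be completed before bend — holds.
The router is shared by polish and weld — holds.
The shop runs at most 2 operations per shift — holds.
bend can only start once tap is done — holds.
polish must be completed before tap — holds.
press and polish can't run in the same shift (same bender) — holds.

Yes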